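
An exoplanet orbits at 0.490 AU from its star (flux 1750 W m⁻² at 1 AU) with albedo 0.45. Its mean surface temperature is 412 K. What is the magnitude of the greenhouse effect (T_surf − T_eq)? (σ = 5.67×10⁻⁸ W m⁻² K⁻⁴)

S = 1750/0.490² = 7289 W m⁻².
T_eq = [S(1−A)/(4σ)]^(1/4) = [7289×0.55/(4×5.67×10⁻⁸)]^(1/4) = 364.6 K.
ΔT = T_surf − T_eq = 412 − 364.6.

ΔT ≈ 47.4 K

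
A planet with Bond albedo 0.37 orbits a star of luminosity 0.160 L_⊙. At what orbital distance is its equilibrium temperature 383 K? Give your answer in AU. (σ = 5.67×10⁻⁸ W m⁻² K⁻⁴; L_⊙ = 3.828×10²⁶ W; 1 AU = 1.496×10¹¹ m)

d ≈ 0.168 AU

L = 0.160 × 3.828×10²⁶ = 6.12×10²⁵ W.
From T_eq⁴ = L(1−A)/(16πσd²): d = √[L(1−A)/(16πσT_eq⁴)].
d = √[6.12×10²⁵ × 0.63 / (16π × 5.67×10⁻⁸ × (383)⁴)] = 2.51×10¹⁰ m = 0.168 AU.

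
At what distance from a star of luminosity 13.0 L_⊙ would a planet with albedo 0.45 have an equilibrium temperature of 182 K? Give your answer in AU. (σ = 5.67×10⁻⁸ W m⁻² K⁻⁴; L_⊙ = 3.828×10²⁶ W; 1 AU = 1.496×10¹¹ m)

L = 13.0 × 3.828×10²⁶ = 4.98×10²⁷ W.
From T_eq⁴ = L(1−A)/(16πσd²): d = √[L(1−A)/(16πσT_eq⁴)].
d = √[4.98×10²⁷ × 0.55 / (16π × 5.67×10⁻⁸ × (182)⁴)] = 9.36×10¹¹ m = 6.25 AU.

d ≈ 6.25 AU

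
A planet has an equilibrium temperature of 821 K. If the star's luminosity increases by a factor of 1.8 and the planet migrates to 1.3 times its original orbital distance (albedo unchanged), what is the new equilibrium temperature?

T_eq ≈ 834 K

T_eq ∝ L^(1/4) · d^(−1/2).
T′ = 821 × 1.8^(1/4) / 1.3^(1/2) = 834 K.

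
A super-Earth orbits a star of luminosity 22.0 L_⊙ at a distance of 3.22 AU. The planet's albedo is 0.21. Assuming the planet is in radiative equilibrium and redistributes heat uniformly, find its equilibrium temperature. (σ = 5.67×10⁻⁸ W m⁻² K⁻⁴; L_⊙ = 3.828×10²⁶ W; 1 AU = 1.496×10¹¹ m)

T_eq ≈ 317 K

d = 3.22 AU = 4.82×10¹¹ m.
L = 22.0 × 3.828×10²⁶ = 8.42×10²⁷ W.
Flux: S = L/(4πd²) = 8.42×10²⁷/(4π×(4.82×10¹¹)²) = 2890 W m⁻².
Energy balance: absorbed = emitted ⇒ πR²·S(1−A) = 4πR²·σT_eq⁴, so T_eq⁴ = S(1−A)/(4σ).
T_eq = [2890 × 0.79 / (4 × 5.67×10⁻⁸)]^(1/4) = (1.01×10¹⁰)^(1/4) = 317 K.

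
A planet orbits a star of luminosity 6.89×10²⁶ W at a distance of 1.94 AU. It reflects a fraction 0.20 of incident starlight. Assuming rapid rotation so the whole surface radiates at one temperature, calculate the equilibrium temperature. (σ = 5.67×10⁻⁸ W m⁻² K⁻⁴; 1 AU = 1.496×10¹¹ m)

d = 1.94 AU = 2.90×10¹¹ m.
Flux: S = L/(4πd²) = 6.89×10²⁶/(4π×(2.90×10¹¹)²) = 651 W m⁻².
Energy balance: absorbed = emitted ⇒ πR²·S(1−A) = 4πR²·σT_eq⁴, so T_eq⁴ = S(1−A)/(4σ).
T_eq = [651 × 0.80 / (4 × 5.67×10⁻⁸)]^(1/4) = (2.30×10⁹)^(1/4) = 219 K.

T_eq ≈ 219 K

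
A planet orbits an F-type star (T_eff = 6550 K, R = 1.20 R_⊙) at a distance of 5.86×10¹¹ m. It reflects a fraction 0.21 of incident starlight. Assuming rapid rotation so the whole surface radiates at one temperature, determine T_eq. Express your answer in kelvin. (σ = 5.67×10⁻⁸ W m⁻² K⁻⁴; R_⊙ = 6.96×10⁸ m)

T_eq ≈ 165 K

R_⋆ = 1.20 × 6.96×10⁸ = 8.35×10⁸ m.
L = 4πR_⋆²σT_⋆⁴ = 4π(8.35×10⁸)² × 5.67×10⁻⁸ × (6550)⁴ = 9.15×10²⁶ W.
S = L/(4πd²) = 212 W m⁻².
Energy balance: absorbed = emitted ⇒ πR²·S(1−A) = 4πR²·σT_eq⁴, so T_eq⁴ = S(1−A)/(4σ).
T_eq = [212 × 0.79 / (4 × 5.67×10⁻⁸)]^(1/4) = (7.38×10⁸)^(1/4) = 165 K.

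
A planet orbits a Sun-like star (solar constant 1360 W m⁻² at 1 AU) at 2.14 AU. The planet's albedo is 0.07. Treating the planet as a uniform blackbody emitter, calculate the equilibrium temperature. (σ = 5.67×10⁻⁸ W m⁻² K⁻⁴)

T_eq ≈ 187 K

Flux at 2.14 AU: S = 1360/2.14² = 297 W m⁻².
Energy balance: absorbed = emitted ⇒ πR²·S(1−A) = 4πR²·σT_eq⁴, so T_eq⁴ = S(1−A)/(4σ).
T_eq = [297 × 0.93 / (4 × 5.67×10⁻⁸)]^(1/4) = (1.22×10⁹)^(1/4) = 187 K.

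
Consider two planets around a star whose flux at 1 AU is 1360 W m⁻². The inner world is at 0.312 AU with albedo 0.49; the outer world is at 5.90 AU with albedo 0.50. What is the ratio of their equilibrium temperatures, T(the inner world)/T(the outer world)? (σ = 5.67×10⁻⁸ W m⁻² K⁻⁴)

T_eq = [S₀(1−A)/(4σd²)]^(1/4), so T ∝ (1−A)^(1/4) / √d.
T₁ = [1360×0.51/(4×5.67×10⁻⁸×0.312²)]^(1/4) = 421.01 K.
T₂ = [1360×0.50/(4×5.67×10⁻⁸×5.90²)]^(1/4) = 96.34 K.

T₁/T₂ ≈ 4.370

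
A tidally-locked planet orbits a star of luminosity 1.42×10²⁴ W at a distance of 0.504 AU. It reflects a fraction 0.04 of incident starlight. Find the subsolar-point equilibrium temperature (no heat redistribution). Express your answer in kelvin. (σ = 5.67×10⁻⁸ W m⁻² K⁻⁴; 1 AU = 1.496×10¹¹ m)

T_ss ≈ 135 K

d = 0.504 AU = 7.54×10¹⁰ m.
Flux: S = L/(4πd²) = 1.42×10²⁴/(4π×(7.54×10¹⁰)²) = 19.9 W m⁻².
At the subsolar point the surface absorbs S(1−A) and emits σT⁴ per unit area — no factor of 4, since only the local patch is in balance.
T = [19.9 × 0.96 / 5.67×10⁻⁸]^(1/4) = (3.37×10⁸)^(1/4) = 135 K.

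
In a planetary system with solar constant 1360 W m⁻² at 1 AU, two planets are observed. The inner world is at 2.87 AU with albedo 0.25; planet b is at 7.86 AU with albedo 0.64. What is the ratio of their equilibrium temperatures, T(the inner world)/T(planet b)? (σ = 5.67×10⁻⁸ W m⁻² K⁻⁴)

T_eq = [S₀(1−A)/(4σd²)]^(1/4), so T ∝ (1−A)^(1/4) / √d.
T₁ = [1360×0.75/(4×5.67×10⁻⁸×2.87²)]^(1/4) = 152.86 K.
T₂ = [1360×0.36/(4×5.67×10⁻⁸×7.86²)]^(1/4) = 76.88 K.

T₁/T₂ ≈ 1.988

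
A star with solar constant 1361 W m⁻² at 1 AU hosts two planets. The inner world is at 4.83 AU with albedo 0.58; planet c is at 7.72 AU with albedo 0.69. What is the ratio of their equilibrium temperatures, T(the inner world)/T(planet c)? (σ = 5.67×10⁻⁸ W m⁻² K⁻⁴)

T₁/T₂ ≈ 1.364

T_eq = [S₀(1−A)/(4σd²)]^(1/4), so T ∝ (1−A)^(1/4) / √d.
T₁ = [1361×0.42/(4×5.67×10⁻⁸×4.83²)]^(1/4) = 101.95 K.
T₂ = [1361×0.31/(4×5.67×10⁻⁸×7.72²)]^(1/4) = 74.75 K.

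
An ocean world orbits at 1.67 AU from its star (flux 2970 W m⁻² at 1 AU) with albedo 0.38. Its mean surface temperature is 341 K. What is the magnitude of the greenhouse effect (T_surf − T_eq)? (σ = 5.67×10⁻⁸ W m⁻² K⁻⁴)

S = 2970/1.67² = 1065 W m⁻².
T_eq = [S(1−A)/(4σ)]^(1/4) = [1065×0.62/(4×5.67×10⁻⁸)]^(1/4) = 232.3 K.
ΔT = T_surf − T_eq = 341 − 232.3.

ΔT ≈ 108.7 K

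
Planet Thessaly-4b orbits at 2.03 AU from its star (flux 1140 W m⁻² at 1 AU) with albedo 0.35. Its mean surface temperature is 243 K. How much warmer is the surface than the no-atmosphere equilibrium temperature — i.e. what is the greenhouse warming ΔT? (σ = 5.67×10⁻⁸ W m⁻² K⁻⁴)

S = 1140/2.03² = 276.6 W m⁻².
T_eq = [S(1−A)/(4σ)]^(1/4) = [276.6×0.65/(4×5.67×10⁻⁸)]^(1/4) = 167.8 K.
ΔT = T_surf − T_eq = 243 − 167.8.

ΔT ≈ 75.2 K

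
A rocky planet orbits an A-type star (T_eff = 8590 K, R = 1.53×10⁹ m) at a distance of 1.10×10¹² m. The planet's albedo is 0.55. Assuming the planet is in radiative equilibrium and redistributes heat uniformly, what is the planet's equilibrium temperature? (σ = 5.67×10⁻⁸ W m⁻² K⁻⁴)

T_eq ≈ 186 K

L = 4πR_⋆²σT_⋆⁴ = 4π(1.53×10⁹)² × 5.67×10⁻⁸ × (8590)⁴ = 9.08×10²⁷ W.
S = L/(4πd²) = 597 W m⁻².
Energy balance: absorbed = emitted ⇒ πR²·S(1−A) = 4πR²·σT_eq⁴, so T_eq⁴ = S(1−A)/(4σ).
T_eq = [597 × 0.45 / (4 × 5.67×10⁻⁸)]^(1/4) = (1.19×10⁹)^(1/4) = 186 K.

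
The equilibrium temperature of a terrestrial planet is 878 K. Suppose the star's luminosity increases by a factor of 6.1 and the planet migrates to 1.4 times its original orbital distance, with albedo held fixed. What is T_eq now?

T_eq ∝ L^(1/4) · d^(−1/2).
T′ = 878 × 6.1^(1/4) / 1.4^(1/2) = 1170 K.

T_eq ≈ 1170 K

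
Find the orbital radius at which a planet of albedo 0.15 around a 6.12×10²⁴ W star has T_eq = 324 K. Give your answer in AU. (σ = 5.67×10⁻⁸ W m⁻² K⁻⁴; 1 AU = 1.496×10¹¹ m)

From T_eq⁴ = L(1−A)/(16πσd²): d = √[L(1−A)/(16πσT_eq⁴)].
d = √[6.12×10²⁴ × 0.85 / (16π × 5.67×10⁻⁸ × (324)⁴)] = 1.29×10¹⁰ m = 0.0860 AU.

d ≈ 0.0860 AU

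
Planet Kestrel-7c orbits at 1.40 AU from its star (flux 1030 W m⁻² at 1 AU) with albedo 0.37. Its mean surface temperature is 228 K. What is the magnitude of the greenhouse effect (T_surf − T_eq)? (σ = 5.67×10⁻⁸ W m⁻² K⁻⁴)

ΔT ≈ 32.5 K

S = 1030/1.40² = 525.5 W m⁻².
T_eq = [S(1−A)/(4σ)]^(1/4) = [525.5×0.63/(4×5.67×10⁻⁸)]^(1/4) = 195.5 K.
ΔT = T_surf − T_eq = 228 − 195.5.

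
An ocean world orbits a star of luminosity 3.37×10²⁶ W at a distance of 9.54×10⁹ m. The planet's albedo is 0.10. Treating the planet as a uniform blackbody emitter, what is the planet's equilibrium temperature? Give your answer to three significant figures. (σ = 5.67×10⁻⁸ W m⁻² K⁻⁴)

T_eq ≈ 1040 K

Flux: S = L/(4πd²) = 3.37×10²⁶/(4π×(9.54×10⁹)²) = 2.95×10⁵ W m⁻².
Energy balance: absorbed = emitted ⇒ πR²·S(1−A) = 4πR²·σT_eq⁴, so T_eq⁴ = S(1−A)/(4σ).
T_eq = [2.95×10⁵ × 0.90 / (4 × 5.67×10⁻⁸)]^(1/4) = (1.17×10¹²)^(1/4) = 1040 K.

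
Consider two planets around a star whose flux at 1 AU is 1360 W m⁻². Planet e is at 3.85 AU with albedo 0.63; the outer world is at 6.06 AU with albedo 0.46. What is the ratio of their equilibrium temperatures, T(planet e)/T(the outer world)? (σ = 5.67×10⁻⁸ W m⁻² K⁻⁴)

T₁/T₂ ≈ 1.141

T_eq = [S₀(1−A)/(4σd²)]^(1/4), so T ∝ (1−A)^(1/4) / √d.
T₁ = [1360×0.37/(4×5.67×10⁻⁸×3.85²)]^(1/4) = 110.61 K.
T₂ = [1360×0.54/(4×5.67×10⁻⁸×6.06²)]^(1/4) = 96.90 K.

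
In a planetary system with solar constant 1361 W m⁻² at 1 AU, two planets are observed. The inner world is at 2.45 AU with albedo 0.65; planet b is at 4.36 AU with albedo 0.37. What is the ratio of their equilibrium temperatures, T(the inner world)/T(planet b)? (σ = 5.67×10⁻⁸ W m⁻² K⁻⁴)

T_eq = [S₀(1−A)/(4σd²)]^(1/4), so T ∝ (1−A)^(1/4) / √d.
T₁ = [1361×0.35/(4×5.67×10⁻⁸×2.45²)]^(1/4) = 136.77 K.
T₂ = [1361×0.63/(4×5.67×10⁻⁸×4.36²)]^(1/4) = 118.75 K.

T₁/T₂ ≈ 1.152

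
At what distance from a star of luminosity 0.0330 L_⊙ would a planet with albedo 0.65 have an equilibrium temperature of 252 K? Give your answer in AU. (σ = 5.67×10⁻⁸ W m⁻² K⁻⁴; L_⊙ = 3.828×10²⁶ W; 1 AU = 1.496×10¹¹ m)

d ≈ 0.131 AU

L = 0.0330 × 3.828×10²⁶ = 1.26×10²⁵ W.
From T_eq⁴ = L(1−A)/(16πσd²): d = √[L(1−A)/(16πσT_eq⁴)].
d = √[1.26×10²⁵ × 0.35 / (16π × 5.67×10⁻⁸ × (252)⁴)] = 1.96×10¹⁰ m = 0.131 AU.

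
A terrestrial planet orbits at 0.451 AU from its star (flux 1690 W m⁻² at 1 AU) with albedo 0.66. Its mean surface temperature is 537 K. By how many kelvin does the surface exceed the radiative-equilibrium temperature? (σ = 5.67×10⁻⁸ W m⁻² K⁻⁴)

S = 1690/0.451² = 8309 W m⁻².
T_eq = [S(1−A)/(4σ)]^(1/4) = [8309×0.34/(4×5.67×10⁻⁸)]^(1/4) = 334.1 K.
ΔT = T_surf − T_eq = 537 − 334.1.

ΔT ≈ 202.9 K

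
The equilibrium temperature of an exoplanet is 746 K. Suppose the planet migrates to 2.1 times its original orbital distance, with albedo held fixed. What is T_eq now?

T_eq ≈ 515 K

T_eq ∝ L^(1/4) · d^(−1/2).
T′ = 746 / 2.1^(1/2) = 515 K.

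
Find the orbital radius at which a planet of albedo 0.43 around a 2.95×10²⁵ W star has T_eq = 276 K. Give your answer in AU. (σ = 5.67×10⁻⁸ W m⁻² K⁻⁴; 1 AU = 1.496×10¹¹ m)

From T_eq⁴ = L(1−A)/(16πσd²): d = √[L(1−A)/(16πσT_eq⁴)].
d = √[2.95×10²⁵ × 0.57 / (16π × 5.67×10⁻⁸ × (276)⁴)] = 3.19×10¹⁰ m = 0.213 AU.

d ≈ 0.213 AU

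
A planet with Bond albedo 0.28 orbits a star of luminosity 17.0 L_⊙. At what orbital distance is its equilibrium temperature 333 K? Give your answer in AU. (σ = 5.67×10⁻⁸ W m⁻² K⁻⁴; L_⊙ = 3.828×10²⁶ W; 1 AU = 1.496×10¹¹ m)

L = 17.0 × 3.828×10²⁶ = 6.51×10²⁷ W.
From T_eq⁴ = L(1−A)/(16πσd²): d = √[L(1−A)/(16πσT_eq⁴)].
d = √[6.51×10²⁷ × 0.72 / (16π × 5.67×10⁻⁸ × (333)⁴)] = 3.66×10¹¹ m = 2.44 AU.

d ≈ 2.44 AU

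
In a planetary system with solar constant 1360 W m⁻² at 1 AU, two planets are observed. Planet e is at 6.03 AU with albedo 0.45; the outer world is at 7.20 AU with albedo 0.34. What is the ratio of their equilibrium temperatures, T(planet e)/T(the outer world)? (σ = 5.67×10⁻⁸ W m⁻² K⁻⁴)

T_eq = [S₀(1−A)/(4σd²)]^(1/4), so T ∝ (1−A)^(1/4) / √d.
T₁ = [1360×0.55/(4×5.67×10⁻⁸×6.03²)]^(1/4) = 97.59 K.
T₂ = [1360×0.66/(4×5.67×10⁻⁸×7.20²)]^(1/4) = 93.47 K.

T₁/T₂ ≈ 1.044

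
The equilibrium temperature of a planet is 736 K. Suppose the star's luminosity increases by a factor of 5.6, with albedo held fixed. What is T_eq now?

T_eq ≈ 1130 K

T_eq ∝ L^(1/4) · d^(−1/2).
T′ = 736 × 5.6^(1/4) = 1130 K.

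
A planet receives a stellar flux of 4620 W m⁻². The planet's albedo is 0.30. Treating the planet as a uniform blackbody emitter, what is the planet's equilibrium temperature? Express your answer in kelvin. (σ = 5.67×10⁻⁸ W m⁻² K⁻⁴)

Energy balance: absorbed = emitted ⇒ πR²·S(1−A) = 4πR²·σT_eq⁴, so T_eq⁴ = S(1−A)/(4σ).
T_eq = [4620 × 0.70 / (4 × 5.67×10⁻⁸)]^(1/4) = (1.43×10¹⁰)^(1/4) = 346 K.

T_eq ≈ 346 K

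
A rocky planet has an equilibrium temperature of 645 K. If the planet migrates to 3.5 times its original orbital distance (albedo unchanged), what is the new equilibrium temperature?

T_eq ≈ 345 K

T_eq ∝ L^(1/4) · d^(−1/2).
T′ = 645 / 3.5^(1/2) = 345 K.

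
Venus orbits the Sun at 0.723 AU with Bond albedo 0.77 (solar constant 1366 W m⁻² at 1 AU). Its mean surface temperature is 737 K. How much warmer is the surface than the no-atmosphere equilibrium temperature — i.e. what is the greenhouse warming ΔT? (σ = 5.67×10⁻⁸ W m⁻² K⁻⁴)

ΔT ≈ 510.1 K

S = 1366/0.723² = 2613 W m⁻².
T_eq = [S(1−A)/(4σ)]^(1/4) = [2613×0.23/(4×5.67×10⁻⁸)]^(1/4) = 226.9 K.
ΔT = T_surf − T_eq = 737 − 226.9.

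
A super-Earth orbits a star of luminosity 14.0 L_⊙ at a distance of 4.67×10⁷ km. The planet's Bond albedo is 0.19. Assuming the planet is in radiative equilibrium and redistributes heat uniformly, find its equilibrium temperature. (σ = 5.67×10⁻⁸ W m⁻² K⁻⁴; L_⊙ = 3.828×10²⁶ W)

d = 4.67×10⁷ km = 4.67×10¹⁰ m.
L = 14.0 × 3.828×10²⁶ = 5.36×10²⁷ W.
Flux: S = L/(4πd²) = 5.36×10²⁷/(4π×(4.67×10¹⁰)²) = 1.96×10⁵ W m⁻².
Energy balance: absorbed = emitted ⇒ πR²·S(1−A) = 4πR²·σT_eq⁴, so T_eq⁴ = S(1−A)/(4σ).
T_eq = [1.96×10⁵ × 0.81 / (4 × 5.67×10⁻⁸)]^(1/4) = (6.98×10¹¹)^(1/4) = 914 K.

T_eq ≈ 914 K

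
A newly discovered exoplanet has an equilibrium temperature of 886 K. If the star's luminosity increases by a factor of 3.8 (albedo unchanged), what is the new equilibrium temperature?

T_eq ≈ 1240 K

T_eq ∝ L^(1/4) · d^(−1/2).
T′ = 886 × 3.8^(1/4) = 1240 K.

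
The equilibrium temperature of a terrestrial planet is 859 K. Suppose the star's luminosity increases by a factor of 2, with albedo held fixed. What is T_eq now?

T_eq ≈ 1020 K

T_eq ∝ L^(1/4) · d^(−1/2).
T′ = 859 × 2^(1/4) = 1020 K.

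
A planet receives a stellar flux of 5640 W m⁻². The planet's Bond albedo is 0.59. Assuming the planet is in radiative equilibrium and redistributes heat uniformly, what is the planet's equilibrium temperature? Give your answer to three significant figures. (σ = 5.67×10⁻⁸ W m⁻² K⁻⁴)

T_eq ≈ 318 K

Energy balance: absorbed = emitted ⇒ πR²·S(1−A) = 4πR²·σT_eq⁴, so T_eq⁴ = S(1−A)/(4σ).
T_eq = [5640 × 0.41 / (4 × 5.67×10⁻⁸)]^(1/4) = (1.02×10¹⁰)^(1/4) = 318 K.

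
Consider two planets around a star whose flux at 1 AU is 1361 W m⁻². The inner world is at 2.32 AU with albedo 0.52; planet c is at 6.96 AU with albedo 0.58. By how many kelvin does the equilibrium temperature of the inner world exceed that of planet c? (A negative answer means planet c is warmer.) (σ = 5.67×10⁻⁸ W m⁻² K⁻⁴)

T_eq = [S₀(1−A)/(4σd²)]^(1/4), so T ∝ (1−A)^(1/4) / √d.
T₁ = [1361×0.48/(4×5.67×10⁻⁸×2.32²)]^(1/4) = 152.10 K.
T₂ = [1361×0.42/(4×5.67×10⁻⁸×6.96²)]^(1/4) = 84.93 K.

ΔT ≈ 67.2 K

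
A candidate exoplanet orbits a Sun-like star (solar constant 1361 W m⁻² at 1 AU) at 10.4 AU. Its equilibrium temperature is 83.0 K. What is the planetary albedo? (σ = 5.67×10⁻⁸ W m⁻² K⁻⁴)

A ≈ 0.14

Flux at 10.4 AU: S = 1361/10.4² = 12.6 W m⁻².
From T_eq⁴ = S(1−A)/(4σ): 1−A = 4σT_eq⁴/S.
1−A = 4 × 5.67×10⁻⁸ × (83.0)⁴ / 12.6 = 0.855.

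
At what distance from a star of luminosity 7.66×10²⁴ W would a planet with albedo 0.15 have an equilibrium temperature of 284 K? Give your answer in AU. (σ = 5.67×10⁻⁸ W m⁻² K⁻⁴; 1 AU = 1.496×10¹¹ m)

From T_eq⁴ = L(1−A)/(16πσd²): d = √[L(1−A)/(16πσT_eq⁴)].
d = √[7.66×10²⁴ × 0.85 / (16π × 5.67×10⁻⁸ × (284)⁴)] = 1.87×10¹⁰ m = 0.125 AU.

d ≈ 0.125 AU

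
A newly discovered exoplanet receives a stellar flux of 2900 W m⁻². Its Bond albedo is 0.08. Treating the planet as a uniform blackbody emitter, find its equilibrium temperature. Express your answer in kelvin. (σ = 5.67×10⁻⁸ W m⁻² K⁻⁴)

T_eq ≈ 329 K

Energy balance: absorbed = emitted ⇒ πR²·S(1−A) = 4πR²·σT_eq⁴, so T_eq⁴ = S(1−A)/(4σ).
T_eq = [2900 × 0.92 / (4 × 5.67×10⁻⁸)]^(1/4) = (1.18×10¹⁰)^(1/4) = 329 K.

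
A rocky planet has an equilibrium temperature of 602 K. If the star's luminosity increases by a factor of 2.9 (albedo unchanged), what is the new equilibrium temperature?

T_eq ≈ 786 K

T_eq ∝ L^(1/4) · d^(−1/2).
T′ = 602 × 2.9^(1/4) = 786 K.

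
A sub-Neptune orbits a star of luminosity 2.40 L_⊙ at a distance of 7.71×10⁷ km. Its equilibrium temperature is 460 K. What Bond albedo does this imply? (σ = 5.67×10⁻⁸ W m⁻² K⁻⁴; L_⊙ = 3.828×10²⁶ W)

A ≈ 0.17

d = 7.71×10⁷ km = 7.71×10¹⁰ m.
L = 2.40 × 3.828×10²⁶ = 9.19×10²⁶ W.
Flux: S = L/(4πd²) = 9.19×10²⁶/(4π×(7.71×10¹⁰)²) = 1.23×10⁴ W m⁻².
From T_eq⁴ = S(1−A)/(4σ): 1−A = 4σT_eq⁴/S.
1−A = 4 × 5.67×10⁻⁸ × (460)⁴ / 1.23×10⁴ = 0.826.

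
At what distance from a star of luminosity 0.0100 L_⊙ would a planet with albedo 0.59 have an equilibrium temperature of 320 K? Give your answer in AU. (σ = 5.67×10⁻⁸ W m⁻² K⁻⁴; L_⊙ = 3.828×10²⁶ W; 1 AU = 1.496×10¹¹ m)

L = 0.0100 × 3.828×10²⁶ = 3.83×10²⁴ W.
From T_eq⁴ = L(1−A)/(16πσd²): d = √[L(1−A)/(16πσT_eq⁴)].
d = √[3.83×10²⁴ × 0.41 / (16π × 5.67×10⁻⁸ × (320)⁴)] = 7.25×10⁹ m = 0.0484 AU.

d ≈ 0.0484 AU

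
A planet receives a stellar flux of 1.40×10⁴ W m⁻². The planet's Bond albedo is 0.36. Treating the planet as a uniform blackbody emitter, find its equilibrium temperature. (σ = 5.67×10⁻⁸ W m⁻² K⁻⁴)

T_eq ≈ 446 K

Energy balance: absorbed = emitted ⇒ πR²·S(1−A) = 4πR²·σT_eq⁴, so T_eq⁴ = S(1−A)/(4σ).
T_eq = [1.40×10⁴ × 0.64 / (4 × 5.67×10⁻⁸)]^(1/4) = (3.95×10¹⁰)^(1/4) = 446 K.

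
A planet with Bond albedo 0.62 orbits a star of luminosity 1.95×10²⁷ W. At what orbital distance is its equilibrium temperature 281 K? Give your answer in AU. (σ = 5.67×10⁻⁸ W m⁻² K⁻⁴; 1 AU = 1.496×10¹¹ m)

From T_eq⁴ = L(1−A)/(16πσd²): d = √[L(1−A)/(16πσT_eq⁴)].
d = √[1.95×10²⁷ × 0.38 / (16π × 5.67×10⁻⁸ × (281)⁴)] = 2.04×10¹¹ m = 1.37 AU.

d ≈ 1.37 AU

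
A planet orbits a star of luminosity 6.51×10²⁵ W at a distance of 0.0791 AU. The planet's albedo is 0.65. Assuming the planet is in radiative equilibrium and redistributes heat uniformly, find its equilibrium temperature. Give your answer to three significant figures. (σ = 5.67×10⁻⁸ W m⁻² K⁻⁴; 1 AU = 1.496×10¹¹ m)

T_eq ≈ 489 K

d = 0.0791 AU = 1.18×10¹⁰ m.
Flux: S = L/(4πd²) = 6.51×10²⁵/(4π×(1.18×10¹⁰)²) = 3.70×10⁴ W m⁻².
Energy balance: absorbed = emitted ⇒ πR²·S(1−A) = 4πR²·σT_eq⁴, so T_eq⁴ = S(1−A)/(4σ).
T_eq = [3.70×10⁴ × 0.35 / (4 × 5.67×10⁻⁸)]^(1/4) = (5.71×10¹⁰)^(1/4) = 489 K.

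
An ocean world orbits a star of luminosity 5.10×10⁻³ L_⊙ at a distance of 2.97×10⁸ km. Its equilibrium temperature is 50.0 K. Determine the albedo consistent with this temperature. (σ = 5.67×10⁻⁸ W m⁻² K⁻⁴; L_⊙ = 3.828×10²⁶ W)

A ≈ 0.20

d = 2.97×10⁸ km = 2.97×10¹¹ m.
L = 5.10×10⁻³ × 3.828×10²⁶ = 1.95×10²⁴ W.
Flux: S = L/(4πd²) = 1.95×10²⁴/(4π×(2.97×10¹¹)²) = 1.76 W m⁻².
From T_eq⁴ = S(1−A)/(4σ): 1−A = 4σT_eq⁴/S.
1−A = 4 × 5.67×10⁻⁸ × (50.0)⁴ / 1.76 = 0.805.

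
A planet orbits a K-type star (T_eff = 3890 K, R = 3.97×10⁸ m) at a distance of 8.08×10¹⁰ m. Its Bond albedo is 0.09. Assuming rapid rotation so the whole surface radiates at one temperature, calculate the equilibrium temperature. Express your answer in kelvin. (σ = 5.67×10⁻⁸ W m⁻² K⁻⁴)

T_eq ≈ 188 K

L = 4πR_⋆²σT_⋆⁴ = 4π(3.97×10⁸)² × 5.67×10⁻⁸ × (3890)⁴ = 2.57×10²⁵ W.
S = L/(4πd²) = 313 W m⁻².
Energy balance: absorbed = emitted ⇒ πR²·S(1−A) = 4πR²·σT_eq⁴, so T_eq⁴ = S(1−A)/(4σ).
T_eq = [313 × 0.91 / (4 × 5.67×10⁻⁸)]^(1/4) = (1.26×10⁹)^(1/4) = 188 K.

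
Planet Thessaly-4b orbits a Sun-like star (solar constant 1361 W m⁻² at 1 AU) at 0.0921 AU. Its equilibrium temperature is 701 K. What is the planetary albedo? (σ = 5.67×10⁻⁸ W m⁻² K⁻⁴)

Flux at 0.0921 AU: S = 1361/0.0921² = 1.60×10⁵ W m⁻².
From T_eq⁴ = S(1−A)/(4σ): 1−A = 4σT_eq⁴/S.
1−A = 4 × 5.67×10⁻⁸ × (701)⁴ / 1.60×10⁵ = 0.341.

A ≈ 0.66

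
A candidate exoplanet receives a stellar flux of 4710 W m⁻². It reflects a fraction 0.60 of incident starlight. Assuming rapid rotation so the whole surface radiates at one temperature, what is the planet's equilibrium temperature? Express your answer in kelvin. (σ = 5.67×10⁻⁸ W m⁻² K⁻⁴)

Energy balance: absorbed = emitted ⇒ πR²·S(1−A) = 4πR²·σT_eq⁴, so T_eq⁴ = S(1−A)/(4σ).
T_eq = [4710 × 0.40 / (4 × 5.67×10⁻⁸)]^(1/4) = (8.31×10⁹)^(1/4) = 302 K.

T_eq ≈ 302 K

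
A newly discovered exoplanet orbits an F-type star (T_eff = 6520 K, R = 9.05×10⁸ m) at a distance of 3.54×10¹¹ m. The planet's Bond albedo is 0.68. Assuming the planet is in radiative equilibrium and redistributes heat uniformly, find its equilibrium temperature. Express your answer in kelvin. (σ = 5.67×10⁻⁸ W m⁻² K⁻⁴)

T_eq ≈ 175 K

L = 4πR_⋆²σT_⋆⁴ = 4π(9.05×10⁸)² × 5.67×10⁻⁸ × (6520)⁴ = 1.05×10²⁷ W.
S = L/(4πd²) = 670 W m⁻².
Energy balance: absorbed = emitted ⇒ πR²·S(1−A) = 4πR²·σT_eq⁴, so T_eq⁴ = S(1−A)/(4σ).
T_eq = [670 × 0.32 / (4 × 5.67×10⁻⁸)]^(1/4) = (9.45×10⁸)^(1/4) = 175 K.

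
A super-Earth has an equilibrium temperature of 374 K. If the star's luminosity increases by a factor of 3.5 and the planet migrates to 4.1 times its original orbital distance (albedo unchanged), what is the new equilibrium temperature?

T_eq ≈ 253 K

T_eq ∝ L^(1/4) · d^(−1/2).
T′ = 374 × 3.5^(1/4) / 4.1^(1/2) = 253 K.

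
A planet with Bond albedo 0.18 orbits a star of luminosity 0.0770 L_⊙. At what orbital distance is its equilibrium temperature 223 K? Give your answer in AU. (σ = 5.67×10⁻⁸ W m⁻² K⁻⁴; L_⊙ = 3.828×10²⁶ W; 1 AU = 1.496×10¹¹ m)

L = 0.0770 × 3.828×10²⁶ = 2.95×10²⁵ W.
From T_eq⁴ = L(1−A)/(16πσd²): d = √[L(1−A)/(16πσT_eq⁴)].
d = √[2.95×10²⁵ × 0.82 / (16π × 5.67×10⁻⁸ × (223)⁴)] = 5.86×10¹⁰ m = 0.391 AU.

d ≈ 0.391 AU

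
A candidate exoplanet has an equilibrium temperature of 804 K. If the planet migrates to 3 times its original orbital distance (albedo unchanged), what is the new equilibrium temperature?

T_eq ∝ L^(1/4) · d^(−1/2).
T′ = 804 / 3^(1/2) = 464 K.

T_eq ≈ 464 K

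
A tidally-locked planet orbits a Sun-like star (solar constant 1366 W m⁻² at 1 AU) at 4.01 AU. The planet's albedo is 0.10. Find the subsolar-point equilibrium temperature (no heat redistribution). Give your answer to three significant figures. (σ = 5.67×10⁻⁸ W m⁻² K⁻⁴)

T_ss ≈ 192 K

Flux at 4.01 AU: S = 1366/4.01² = 84.9 W m⁻².
At the subsolar point the surface absorbs S(1−A) and emits σT⁴ per unit area — no factor of 4, since only the local patch is in balance.
T = [84.9 × 0.90 / 5.67×10⁻⁸]^(1/4) = (1.35×10⁹)^(1/4) = 192 K.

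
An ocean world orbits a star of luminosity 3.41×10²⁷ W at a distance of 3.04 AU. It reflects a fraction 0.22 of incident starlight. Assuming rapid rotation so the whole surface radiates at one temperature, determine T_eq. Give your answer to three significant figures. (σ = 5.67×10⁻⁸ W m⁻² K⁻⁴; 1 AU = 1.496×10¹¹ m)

d = 3.04 AU = 4.55×10¹¹ m.
Flux: S = L/(4πd²) = 3.41×10²⁷/(4π×(4.55×10¹¹)²) = 1310 W m⁻².
Energy balance: absorbed = emitted ⇒ πR²·S(1−A) = 4πR²·σT_eq⁴, so T_eq⁴ = S(1−A)/(4σ).
T_eq = [1310 × 0.78 / (4 × 5.67×10⁻⁸)]^(1/4) = (4.51×10⁹)^(1/4) = 259 K.

T_eq ≈ 259 K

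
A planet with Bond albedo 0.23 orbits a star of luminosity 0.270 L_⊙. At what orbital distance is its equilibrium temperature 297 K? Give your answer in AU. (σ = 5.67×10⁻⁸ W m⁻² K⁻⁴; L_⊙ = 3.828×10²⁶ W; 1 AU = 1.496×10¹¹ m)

L = 0.270 × 3.828×10²⁶ = 1.03×10²⁶ W.
From T_eq⁴ = L(1−A)/(16πσd²): d = √[L(1−A)/(16πσT_eq⁴)].
d = √[1.03×10²⁶ × 0.77 / (16π × 5.67×10⁻⁸ × (297)⁴)] = 5.99×10¹⁰ m = 0.400 AU.

d ≈ 0.400 AU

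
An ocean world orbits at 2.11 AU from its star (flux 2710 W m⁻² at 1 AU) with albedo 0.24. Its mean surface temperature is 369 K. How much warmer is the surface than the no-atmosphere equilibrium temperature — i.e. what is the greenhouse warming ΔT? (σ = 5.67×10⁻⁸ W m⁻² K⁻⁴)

S = 2710/2.11² = 608.7 W m⁻².
T_eq = [S(1−A)/(4σ)]^(1/4) = [608.7×0.76/(4×5.67×10⁻⁸)]^(1/4) = 212.5 K.
ΔT = T_surf − T_eq = 369 − 212.5.

ΔT ≈ 156.5 K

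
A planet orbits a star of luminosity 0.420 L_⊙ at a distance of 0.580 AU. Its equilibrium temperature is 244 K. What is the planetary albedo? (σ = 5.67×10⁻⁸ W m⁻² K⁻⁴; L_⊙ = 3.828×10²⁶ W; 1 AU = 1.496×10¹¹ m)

A ≈ 0.53

d = 0.580 AU = 8.68×10¹⁰ m.
L = 0.420 × 3.828×10²⁶ = 1.61×10²⁶ W.
Flux: S = L/(4πd²) = 1.61×10²⁶/(4π×(8.68×10¹⁰)²) = 1700 W m⁻².
From T_eq⁴ = S(1−A)/(4σ): 1−A = 4σT_eq⁴/S.
1−A = 4 × 5.67×10⁻⁸ × (244)⁴ / 1700 = 0.473.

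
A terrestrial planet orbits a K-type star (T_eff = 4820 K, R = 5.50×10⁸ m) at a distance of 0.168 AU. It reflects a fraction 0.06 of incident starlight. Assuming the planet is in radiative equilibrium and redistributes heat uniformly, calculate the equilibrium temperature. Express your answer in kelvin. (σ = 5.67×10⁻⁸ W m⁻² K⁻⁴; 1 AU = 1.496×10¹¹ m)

d = 0.168 AU = 2.51×10¹⁰ m.
L = 4πR_⋆²σT_⋆⁴ = 4π(5.50×10⁸)² × 5.67×10⁻⁸ × (4820)⁴ = 1.16×10²⁶ W.
S = L/(4πd²) = 1.47×10⁴ W m⁻².
Energy balance: absorbed = emitted ⇒ πR²·S(1−A) = 4πR²·σT_eq⁴, so T_eq⁴ = S(1−A)/(4σ).
T_eq = [1.47×10⁴ × 0.94 / (4 × 5.67×10⁻⁸)]^(1/4) = (6.07×10¹⁰)^(1/4) = 496 K.

T_eq ≈ 496 K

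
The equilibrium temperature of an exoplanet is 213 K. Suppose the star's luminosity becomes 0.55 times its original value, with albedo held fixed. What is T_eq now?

T_eq ≈ 183 K

T_eq ∝ L^(1/4) · d^(−1/2).
T′ = 213 × 0.55^(1/4) = 183 K.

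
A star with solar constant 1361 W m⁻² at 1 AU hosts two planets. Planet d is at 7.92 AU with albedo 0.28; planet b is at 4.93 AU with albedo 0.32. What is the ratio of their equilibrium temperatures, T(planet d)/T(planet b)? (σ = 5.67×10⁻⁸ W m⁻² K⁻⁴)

T₁/T₂ ≈ 0.800

T_eq = [S₀(1−A)/(4σd²)]^(1/4), so T ∝ (1−A)^(1/4) / √d.
T₁ = [1361×0.72/(4×5.67×10⁻⁸×7.92²)]^(1/4) = 91.10 K.
T₂ = [1361×0.68/(4×5.67×10⁻⁸×4.93²)]^(1/4) = 113.83 K.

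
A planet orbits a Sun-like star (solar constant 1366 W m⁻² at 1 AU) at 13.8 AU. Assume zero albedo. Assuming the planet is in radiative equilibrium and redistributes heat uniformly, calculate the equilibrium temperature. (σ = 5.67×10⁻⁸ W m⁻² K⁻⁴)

T_eq ≈ 75.0 K

Flux at 13.8 AU: S = 1366/13.8² = 7.17 W m⁻².
Energy balance: absorbed = emitted ⇒ πR²·S(1−A) = 4πR²·σT_eq⁴, so T_eq⁴ = S(1−A)/(4σ).
T_eq = [7.17 × 1.00 / (4 × 5.67×10⁻⁸)]^(1/4) = (3.16×10⁷)^(1/4) = 75.0 K.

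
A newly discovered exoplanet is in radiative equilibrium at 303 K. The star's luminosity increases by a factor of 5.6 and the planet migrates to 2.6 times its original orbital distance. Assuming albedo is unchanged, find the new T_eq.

T_eq ∝ L^(1/4) · d^(−1/2).
T′ = 303 × 5.6^(1/4) / 2.6^(1/2) = 289 K.

T_eq ≈ 289 K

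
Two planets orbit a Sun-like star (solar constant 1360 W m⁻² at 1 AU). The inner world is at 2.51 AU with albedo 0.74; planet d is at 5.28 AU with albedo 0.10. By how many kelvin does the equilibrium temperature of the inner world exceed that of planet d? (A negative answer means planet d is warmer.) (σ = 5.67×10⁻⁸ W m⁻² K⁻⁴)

ΔT ≈ 7.5 K

T_eq = [S₀(1−A)/(4σd²)]^(1/4), so T ∝ (1−A)^(1/4) / √d.
T₁ = [1360×0.26/(4×5.67×10⁻⁸×2.51²)]^(1/4) = 125.42 K.
T₂ = [1360×0.90/(4×5.67×10⁻⁸×5.28²)]^(1/4) = 117.96 K.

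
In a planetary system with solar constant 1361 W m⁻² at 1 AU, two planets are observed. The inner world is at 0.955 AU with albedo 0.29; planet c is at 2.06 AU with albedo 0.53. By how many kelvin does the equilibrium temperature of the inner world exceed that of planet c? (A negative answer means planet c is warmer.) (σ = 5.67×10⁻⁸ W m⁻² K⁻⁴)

T_eq = [S₀(1−A)/(4σd²)]^(1/4), so T ∝ (1−A)^(1/4) / √d.
T₁ = [1361×0.71/(4×5.67×10⁻⁸×0.955²)]^(1/4) = 261.44 K.
T₂ = [1361×0.47/(4×5.67×10⁻⁸×2.06²)]^(1/4) = 160.56 K.

ΔT ≈ 100.9 K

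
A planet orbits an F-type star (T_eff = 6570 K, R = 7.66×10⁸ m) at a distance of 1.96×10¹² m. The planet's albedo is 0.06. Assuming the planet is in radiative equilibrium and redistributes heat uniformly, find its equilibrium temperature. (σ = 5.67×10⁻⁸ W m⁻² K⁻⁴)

T_eq ≈ 90.4 K

L = 4πR_⋆²σT_⋆⁴ = 4π(7.66×10⁸)² × 5.67×10⁻⁸ × (6570)⁴ = 7.79×10²⁶ W.
S = L/(4πd²) = 16.1 W m⁻².
Energy balance: absorbed = emitted ⇒ πR²·S(1−A) = 4πR²·σT_eq⁴, so T_eq⁴ = S(1−A)/(4σ).
T_eq = [16.1 × 0.94 / (4 × 5.67×10⁻⁸)]^(1/4) = (6.69×10⁷)^(1/4) = 90.4 K.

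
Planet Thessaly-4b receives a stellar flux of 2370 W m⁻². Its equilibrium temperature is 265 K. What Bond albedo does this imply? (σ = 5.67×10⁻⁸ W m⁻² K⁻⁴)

A ≈ 0.53

From T_eq⁴ = S(1−A)/(4σ): 1−A = 4σT_eq⁴/S.
1−A = 4 × 5.67×10⁻⁸ × (265)⁴ / 2370 = 0.472.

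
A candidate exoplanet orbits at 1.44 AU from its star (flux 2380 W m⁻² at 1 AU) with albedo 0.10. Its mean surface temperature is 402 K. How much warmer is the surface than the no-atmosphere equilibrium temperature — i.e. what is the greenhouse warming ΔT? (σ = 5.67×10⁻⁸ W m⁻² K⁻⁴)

S = 2380/1.44² = 1148 W m⁻².
T_eq = [S(1−A)/(4σ)]^(1/4) = [1148×0.90/(4×5.67×10⁻⁸)]^(1/4) = 259.8 K.
ΔT = T_surf − T_eq = 402 − 259.8.

ΔT ≈ 142.2 K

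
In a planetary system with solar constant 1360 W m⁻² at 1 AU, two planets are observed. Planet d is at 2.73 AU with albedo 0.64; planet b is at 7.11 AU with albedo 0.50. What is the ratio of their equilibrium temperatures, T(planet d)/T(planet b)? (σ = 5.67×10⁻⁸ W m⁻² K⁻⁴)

T₁/T₂ ≈ 1.487

T_eq = [S₀(1−A)/(4σd²)]^(1/4), so T ∝ (1−A)^(1/4) / √d.
T₁ = [1360×0.36/(4×5.67×10⁻⁸×2.73²)]^(1/4) = 130.46 K.
T₂ = [1360×0.50/(4×5.67×10⁻⁸×7.11²)]^(1/4) = 87.76 K.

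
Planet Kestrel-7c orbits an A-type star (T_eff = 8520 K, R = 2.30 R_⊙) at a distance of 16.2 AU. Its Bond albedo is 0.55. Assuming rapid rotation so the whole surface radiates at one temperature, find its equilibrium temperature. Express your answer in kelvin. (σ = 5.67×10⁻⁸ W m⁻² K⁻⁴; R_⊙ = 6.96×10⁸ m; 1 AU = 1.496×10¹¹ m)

R_⋆ = 2.30 × 6.96×10⁸ = 1.60×10⁹ m.
d = 16.2 AU = 2.42×10¹² m.
L = 4πR_⋆²σT_⋆⁴ = 4π(1.60×10⁹)² × 5.67×10⁻⁸ × (8520)⁴ = 9.62×10²⁷ W.
S = L/(4πd²) = 130 W m⁻².
Energy balance: absorbed = emitted ⇒ πR²·S(1−A) = 4πR²·σT_eq⁴, so T_eq⁴ = S(1−A)/(4σ).
T_eq = [130 × 0.45 / (4 × 5.67×10⁻⁸)]^(1/4) = (2.59×10⁸)^(1/4) = 127 K.

T_eq ≈ 127 K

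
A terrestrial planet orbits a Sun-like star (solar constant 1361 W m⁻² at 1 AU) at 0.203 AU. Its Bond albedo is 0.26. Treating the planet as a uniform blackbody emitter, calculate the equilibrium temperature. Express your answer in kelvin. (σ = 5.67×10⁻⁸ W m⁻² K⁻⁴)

T_eq ≈ 573 K

Flux at 0.203 AU: S = 1361/0.203² = 3.30×10⁴ W m⁻².
Energy balance: absorbed = emitted ⇒ πR²·S(1−A) = 4πR²·σT_eq⁴, so T_eq⁴ = S(1−A)/(4σ).
T_eq = [3.30×10⁴ × 0.74 / (4 × 5.67×10⁻⁸)]^(1/4) = (1.08×10¹¹)^(1/4) = 573 K.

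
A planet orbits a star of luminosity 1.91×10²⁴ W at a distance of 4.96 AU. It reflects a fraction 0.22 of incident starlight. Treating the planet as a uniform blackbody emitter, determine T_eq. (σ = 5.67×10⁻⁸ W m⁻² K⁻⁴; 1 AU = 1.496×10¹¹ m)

T_eq ≈ 31.2 K

d = 4.96 AU = 7.42×10¹¹ m.
Flux: S = L/(4πd²) = 1.91×10²⁴/(4π×(7.42×10¹¹)²) = 0.276 W m⁻².
Energy balance: absorbed = emitted ⇒ πR²·S(1−A) = 4πR²·σT_eq⁴, so T_eq⁴ = S(1−A)/(4σ).
T_eq = [0.276 × 0.78 / (4 × 5.67×10⁻⁸)]^(1/4) = (9.49×10⁵)^(1/4) = 31.2 K.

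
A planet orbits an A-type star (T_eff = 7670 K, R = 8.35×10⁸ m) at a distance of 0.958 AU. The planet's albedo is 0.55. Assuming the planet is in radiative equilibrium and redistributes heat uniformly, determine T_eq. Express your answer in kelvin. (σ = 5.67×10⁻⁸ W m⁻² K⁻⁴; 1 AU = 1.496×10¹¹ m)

d = 0.958 AU = 1.43×10¹¹ m.
L = 4πR_⋆²σT_⋆⁴ = 4π(8.35×10⁸)² × 5.67×10⁻⁸ × (7670)⁴ = 1.72×10²⁷ W.
S = L/(4πd²) = 6660 W m⁻².
Energy balance: absorbed = emitted ⇒ πR²·S(1−A) = 4πR²·σT_eq⁴, so T_eq⁴ = S(1−A)/(4σ).
T_eq = [6660 × 0.45 / (4 × 5.67×10⁻⁸)]^(1/4) = (1.32×10¹⁰)^(1/4) = 339 K.

T_eq ≈ 339 K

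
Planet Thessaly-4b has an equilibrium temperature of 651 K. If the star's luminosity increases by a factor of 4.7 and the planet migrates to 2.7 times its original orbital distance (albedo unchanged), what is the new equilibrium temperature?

T_eq ≈ 583 K

T_eq ∝ L^(1/4) · d^(−1/2).
T′ = 651 × 4.7^(1/4) / 2.7^(1/2) = 583 K.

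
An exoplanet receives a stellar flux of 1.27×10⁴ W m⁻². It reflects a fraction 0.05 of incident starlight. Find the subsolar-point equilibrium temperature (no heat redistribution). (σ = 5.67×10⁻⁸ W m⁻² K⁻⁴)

T_ss ≈ 679 K

At the subsolar point the surface absorbs S(1−A) and emits σT⁴ per unit area — no factor of 4, since only the local patch is in balance.
T = [1.27×10⁴ × 0.95 / 5.67×10⁻⁸]^(1/4) = (2.13×10¹¹)^(1/4) = 679 K.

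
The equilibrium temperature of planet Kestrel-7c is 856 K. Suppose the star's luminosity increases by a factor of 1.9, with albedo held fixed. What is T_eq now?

T_eq ≈ 1000 K

T_eq ∝ L^(1/4) · d^(−1/2).
T′ = 856 × 1.9^(1/4) = 1000 K.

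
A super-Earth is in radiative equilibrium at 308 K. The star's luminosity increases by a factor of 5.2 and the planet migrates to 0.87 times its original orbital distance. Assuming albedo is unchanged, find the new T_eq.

T_eq ∝ L^(1/4) · d^(−1/2).
T′ = 308 × 5.2^(1/4) / 0.87^(1/2) = 499 K.

T_eq ≈ 499 K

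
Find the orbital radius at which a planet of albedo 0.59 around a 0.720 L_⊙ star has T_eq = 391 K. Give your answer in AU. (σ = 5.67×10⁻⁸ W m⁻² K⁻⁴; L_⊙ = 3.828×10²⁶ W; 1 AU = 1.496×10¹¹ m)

L = 0.720 × 3.828×10²⁶ = 2.76×10²⁶ W.
From T_eq⁴ = L(1−A)/(16πσd²): d = √[L(1−A)/(16πσT_eq⁴)].
d = √[2.76×10²⁶ × 0.41 / (16π × 5.67×10⁻⁸ × (391)⁴)] = 4.12×10¹⁰ m = 0.275 AU.

d ≈ 0.275 AU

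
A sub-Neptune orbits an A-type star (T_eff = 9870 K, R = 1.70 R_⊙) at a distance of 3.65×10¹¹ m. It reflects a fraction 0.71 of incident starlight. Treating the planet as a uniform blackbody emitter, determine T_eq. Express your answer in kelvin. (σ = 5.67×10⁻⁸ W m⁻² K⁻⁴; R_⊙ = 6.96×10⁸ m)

T_eq ≈ 292 K

R_⋆ = 1.70 × 6.96×10⁸ = 1.18×10⁹ m.
L = 4πR_⋆²σT_⋆⁴ = 4π(1.18×10⁹)² × 5.67×10⁻⁸ × (9870)⁴ = 9.47×10²⁷ W.
S = L/(4πd²) = 5650 W m⁻².
Energy balance: absorbed = emitted ⇒ πR²·S(1−A) = 4πR²·σT_eq⁴, so T_eq⁴ = S(1−A)/(4σ).
T_eq = [5650 × 0.29 / (4 × 5.67×10⁻⁸)]^(1/4) = (7.23×10⁹)^(1/4) = 292 K.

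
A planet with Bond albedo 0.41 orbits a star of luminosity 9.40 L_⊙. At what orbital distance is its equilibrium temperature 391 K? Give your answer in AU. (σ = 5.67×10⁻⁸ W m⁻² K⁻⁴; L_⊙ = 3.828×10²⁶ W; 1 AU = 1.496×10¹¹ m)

d ≈ 1.19 AU

L = 9.40 × 3.828×10²⁶ = 3.60×10²⁷ W.
From T_eq⁴ = L(1−A)/(16πσd²): d = √[L(1−A)/(16πσT_eq⁴)].
d = √[3.60×10²⁷ × 0.59 / (16π × 5.67×10⁻⁸ × (391)⁴)] = 1.79×10¹¹ m = 1.19 AU.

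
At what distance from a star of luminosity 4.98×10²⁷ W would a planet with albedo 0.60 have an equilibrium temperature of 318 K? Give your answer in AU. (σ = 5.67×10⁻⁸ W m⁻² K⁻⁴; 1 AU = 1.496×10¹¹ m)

d ≈ 1.75 AU

From T_eq⁴ = L(1−A)/(16πσd²): d = √[L(1−A)/(16πσT_eq⁴)].
d = √[4.98×10²⁷ × 0.40 / (16π × 5.67×10⁻⁸ × (318)⁴)] = 2.61×10¹¹ m = 1.75 AU.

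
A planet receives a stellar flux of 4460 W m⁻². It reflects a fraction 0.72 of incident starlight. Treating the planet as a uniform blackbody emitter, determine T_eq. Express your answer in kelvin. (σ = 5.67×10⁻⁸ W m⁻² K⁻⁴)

T_eq ≈ 272 K

Energy balance: absorbed = emitted ⇒ πR²·S(1−A) = 4πR²·σT_eq⁴, so T_eq⁴ = S(1−A)/(4σ).
T_eq = [4460 × 0.28 / (4 × 5.67×10⁻⁸)]^(1/4) = (5.51×10⁹)^(1/4) = 272 K.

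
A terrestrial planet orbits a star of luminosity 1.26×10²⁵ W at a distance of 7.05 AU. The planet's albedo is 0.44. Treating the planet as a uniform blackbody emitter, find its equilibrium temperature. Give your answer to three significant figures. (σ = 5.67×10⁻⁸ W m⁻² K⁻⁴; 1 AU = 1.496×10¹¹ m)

d = 7.05 AU = 1.05×10¹² m.
Flux: S = L/(4πd²) = 1.26×10²⁵/(4π×(1.05×10¹²)²) = 0.901 W m⁻².
Energy balance: absorbed = emitted ⇒ πR²·S(1−A) = 4πR²·σT_eq⁴, so T_eq⁴ = S(1−A)/(4σ).
T_eq = [0.901 × 0.56 / (4 × 5.67×10⁻⁸)]^(1/4) = (2.23×10⁶)^(1/4) = 38.6 K.

T_eq ≈ 38.6 K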